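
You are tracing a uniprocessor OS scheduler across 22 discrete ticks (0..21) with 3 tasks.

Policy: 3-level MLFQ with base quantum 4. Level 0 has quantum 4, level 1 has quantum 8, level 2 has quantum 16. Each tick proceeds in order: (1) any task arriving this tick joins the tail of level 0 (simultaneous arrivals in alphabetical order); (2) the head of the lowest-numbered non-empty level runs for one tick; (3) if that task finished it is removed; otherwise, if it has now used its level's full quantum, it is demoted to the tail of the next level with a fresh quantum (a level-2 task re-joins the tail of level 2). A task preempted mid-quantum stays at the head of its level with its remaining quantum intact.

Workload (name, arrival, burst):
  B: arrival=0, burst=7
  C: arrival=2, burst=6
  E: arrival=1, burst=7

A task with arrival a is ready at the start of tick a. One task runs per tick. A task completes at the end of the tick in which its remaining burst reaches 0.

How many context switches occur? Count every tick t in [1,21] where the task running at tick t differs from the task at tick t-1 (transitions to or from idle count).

context switches = 6

t=0: L0/L1/L2 = B/-/- → run B
t=1: L0/L1/L2 = BE/-/- → run B
t=2: L0/L1/L2 = BEC/-/- → run B
t=3: L0/L1/L2 = BEC/-/- → run B
t=4: L0/L1/L2 = EC/B/- → run E
t=5: L0/L1/L2 = EC/B/- → run E
t=6: L0/L1/L2 = EC/B/- → run E
t=7: L0/L1/L2 = EC/B/- → run E
t=8: L0/L1/L2 = C/BE/- → run C
t=9: L0/L1/L2 = C/BE/- → run C
t=10: L0/L1/L2 = C/BE/- → run C
t=11: L0/L1/L2 = C/BE/- → run C
t=12: L0/L1/L2 = -/BEC/- → run B
t=13: L0/L1/L2 = -/BEC/- → run B
t=14: L0/L1/L2 = -/BEC/- → run B
t=15: L0/L1/L2 = -/EC/- → run E
t=16: L0/L1/L2 = -/EC/- → run E
t=17: L0/L1/L2 = -/EC/- → run E
t=18: L0/L1/L2 = -/C/- → run C
t=19: L0/L1/L2 = -/C/- → run C
t=20: (idle)
t=21: (idle)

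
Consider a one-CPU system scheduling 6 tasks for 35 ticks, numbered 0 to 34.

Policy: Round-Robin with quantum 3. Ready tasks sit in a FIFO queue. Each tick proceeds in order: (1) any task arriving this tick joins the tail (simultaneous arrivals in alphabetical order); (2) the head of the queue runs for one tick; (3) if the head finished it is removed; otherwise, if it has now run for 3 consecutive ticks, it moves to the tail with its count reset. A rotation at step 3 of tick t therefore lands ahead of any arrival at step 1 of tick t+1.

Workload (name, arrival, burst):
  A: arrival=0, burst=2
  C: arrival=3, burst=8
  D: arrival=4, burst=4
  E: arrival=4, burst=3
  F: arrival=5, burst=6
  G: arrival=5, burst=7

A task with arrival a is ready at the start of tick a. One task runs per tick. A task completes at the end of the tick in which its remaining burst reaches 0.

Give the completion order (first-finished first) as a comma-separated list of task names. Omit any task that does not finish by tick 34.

t=0: queue=[A] q_used=0 → run A
t=1: queue=[A] q_used=1 → run A
t=2: (idle)
t=3: queue=[C] q_used=0 → run C
t=4: queue=[C,D,E] q_used=1 → run C
t=5: queue=[C,D,E,F,G] q_used=2 → run C
t=6: queue=[D,E,F,G,C] q_used=0 → run D
t=7: queue=[D,E,F,G,C] q_used=1 → run D
t=8: queue=[D,E,F,G,C] q_used=2 → run D
t=9: queue=[E,F,G,C,D] q_used=0 → run E
t=10: queue=[E,F,G,C,D] q_used=1 → run E
t=11: queue=[E,F,G,C,D] q_used=2 → run E
t=12: queue=[F,G,C,D] q_used=0 → run F
t=13: queue=[F,G,C,D] q_used=1 → run F
t=14: queue=[F,G,C,D] q_used=2 → run F
t=15: queue=[G,C,D,F] q_used=0 → run G
t=16: queue=[G,C,D,F] q_used=1 → run G
t=17: queue=[G,C,D,F] q_used=2 → run G
t=18: queue=[C,D,F,G] q_used=0 → run C
t=19: queue=[C,D,F,G] q_used=1 → run C
t=20: queue=[C,D,F,G] q_used=2 → run C
t=21: queue=[D,F,G,C] q_used=0 → run D
t=22: queue=[F,G,C] q_used=0 → run F
t=23: queue=[F,G,C] q_used=1 → run F
t=24: queue=[F,G,C] q_used=2 → run F
t=25: queue=[G,C] q_used=0 → run G
t=26: queue=[G,C] q_used=1 → run G
t=27: queue=[G,C] q_used=2 → run G
t=28: queue=[C,G] q_used=0 → run C
t=29: queue=[C,G] q_used=1 → run C
t=30: queue=[G] q_used=0 → run G
t=31: (idle)
t=32: (idle)
t=33: (idle)
t=34: (idle)

completion order = A, E, D, F, C, G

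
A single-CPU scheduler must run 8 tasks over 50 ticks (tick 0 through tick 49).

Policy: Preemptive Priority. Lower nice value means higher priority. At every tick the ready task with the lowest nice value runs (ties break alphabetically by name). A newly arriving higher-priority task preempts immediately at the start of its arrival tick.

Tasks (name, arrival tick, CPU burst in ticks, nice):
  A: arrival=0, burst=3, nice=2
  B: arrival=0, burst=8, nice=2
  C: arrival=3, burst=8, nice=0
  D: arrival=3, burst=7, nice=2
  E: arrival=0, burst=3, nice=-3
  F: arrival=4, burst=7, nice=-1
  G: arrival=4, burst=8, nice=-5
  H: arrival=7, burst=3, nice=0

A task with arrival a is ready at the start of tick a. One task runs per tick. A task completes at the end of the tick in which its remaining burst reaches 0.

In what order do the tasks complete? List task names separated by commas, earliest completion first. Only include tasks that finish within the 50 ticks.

completion order = E, G, F, C, H, A, B, D

t=0: ready={A,B,E} → run E
t=1: ready={A,B,E} → run E
t=2: ready={A,B,E} → run E
t=3: ready={A,B,C,D} → run C
t=4: ready={A,B,C,D,F,G} → run G
t=5: ready={A,B,C,D,F,G} → run G
t=6: ready={A,B,C,D,F,G} → run G
t=7: ready={A,B,C,D,F,G,H} → run G
t=8: ready={A,B,C,D,F,G,H} → run G
t=9: ready={A,B,C,D,F,G,H} → run G
t=10: ready={A,B,C,D,F,G,H} → run G
t=11: ready={A,B,C,D,F,G,H} → run G
t=12: ready={A,B,C,D,F,H} → run F
t=13: ready={A,B,C,D,F,H} → run F
t=14: ready={A,B,C,D,F,H} → run F
t=15: ready={A,B,C,D,F,H} → run F
t=16: ready={A,B,C,D,F,H} → run F
t=17: ready={A,B,C,D,F,H} → run F
t=18: ready={A,B,C,D,F,H} → run F
t=19: ready={A,B,C,D,H} → run C
t=20: ready={A,B,C,D,H} → run C
t=21: ready={A,B,C,D,H} → run C
t=22: ready={A,B,C,D,H} → run C
t=23: ready={A,B,C,D,H} → run C
t=24: ready={A,B,C,D,H} → run C
t=25: ready={A,B,C,D,H} → run C
t=26: ready={A,B,D,H} → run H
t=27: ready={A,B,D,H} → run H
t=28: ready={A,B,D,H} → run H
t=29: ready={A,B,D} → run A
t=30: ready={A,B,D} → run A
t=31: ready={A,B,D} → run A
t=32: ready={B,D} → run B
t=33: ready={B,D} → run B
t=34: ready={B,D} → run B
t=35: ready={B,D} → run B
t=36: ready={B,D} → run B
t=37: ready={B,D} → run B
t=38: ready={B,D} → run B
t=39: ready={B,D} → run B
t=40: ready={D} → run D
t=41: ready={D} → run D
t=42: ready={D} → run D
t=43: ready={D} → run D
t=44: ready={D} → run D
t=45: ready={D} → run D
t=46: ready={D} → run D
t=47: (idle)
t=48: (idle)
t=49: (idle)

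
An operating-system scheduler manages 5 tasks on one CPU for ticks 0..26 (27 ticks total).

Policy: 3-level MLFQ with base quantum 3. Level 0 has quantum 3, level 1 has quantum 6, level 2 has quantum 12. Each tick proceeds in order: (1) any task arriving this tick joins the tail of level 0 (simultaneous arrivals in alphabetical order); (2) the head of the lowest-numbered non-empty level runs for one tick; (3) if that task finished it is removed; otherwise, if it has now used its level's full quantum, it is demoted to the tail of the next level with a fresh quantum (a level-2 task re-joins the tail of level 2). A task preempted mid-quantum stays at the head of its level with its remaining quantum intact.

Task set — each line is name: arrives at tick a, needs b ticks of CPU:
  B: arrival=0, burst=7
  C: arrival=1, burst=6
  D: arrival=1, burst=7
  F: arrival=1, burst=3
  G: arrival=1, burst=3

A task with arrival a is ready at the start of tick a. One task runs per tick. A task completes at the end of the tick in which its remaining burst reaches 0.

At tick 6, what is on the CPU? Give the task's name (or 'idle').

running at tick 6 = D

t=0: L0/L1/L2 = B/-/- → run B
t=1: L0/L1/L2 = BCDFG/-/- → run B
t=2: L0/L1/L2 = BCDFG/-/- → run B
t=3: L0/L1/L2 = CDFG/B/- → run C
t=4: L0/L1/L2 = CDFG/B/- → run C
t=5: L0/L1/L2 = CDFG/B/- → run C
t=6: L0/L1/L2 = DFG/BC/- → run D
t=7: L0/L1/L2 = DFG/BC/- → run D
t=8: L0/L1/L2 = DFG/BC/- → run D
t=9: L0/L1/L2 = FG/BCD/- → run F
t=10: L0/L1/L2 = FG/BCD/- → run F
t=11: L0/L1/L2 = FG/BCD/- → run F
t=12: L0/L1/L2 = G/BCD/- → run G
t=13: L0/L1/L2 = G/BCD/- → run G
t=14: L0/L1/L2 = G/BCD/- → run G
t=15: L0/L1/L2 = -/BCD/- → run B
t=16: L0/L1/L2 = -/BCD/- → run B
t=17: L0/L1/L2 = -/BCD/- → run B
t=18: L0/L1/L2 = -/BCD/- → run B
t=19: L0/L1/L2 = -/CD/- → run C
t=20: L0/L1/L2 = -/CD/- → run C
t=21: L0/L1/L2 = -/CD/- → run C
t=22: L0/L1/L2 = -/D/- → run D
t=23: L0/L1/L2 = -/D/- → run D
t=24: L0/L1/L2 = -/D/- → run D
t=25: L0/L1/L2 = -/D/- → run D
t=26: (idle)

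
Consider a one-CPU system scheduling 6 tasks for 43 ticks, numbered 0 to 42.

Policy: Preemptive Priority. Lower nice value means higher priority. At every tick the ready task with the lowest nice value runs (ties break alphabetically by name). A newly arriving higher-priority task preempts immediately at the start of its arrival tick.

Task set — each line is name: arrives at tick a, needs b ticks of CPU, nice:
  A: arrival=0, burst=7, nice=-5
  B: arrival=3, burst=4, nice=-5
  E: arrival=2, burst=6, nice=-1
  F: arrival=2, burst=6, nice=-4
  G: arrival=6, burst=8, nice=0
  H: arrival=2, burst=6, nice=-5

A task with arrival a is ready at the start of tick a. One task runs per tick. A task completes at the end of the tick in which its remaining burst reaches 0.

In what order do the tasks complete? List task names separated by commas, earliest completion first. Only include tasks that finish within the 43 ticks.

completion order = A, B, H, F, E, G

t=0: ready={A} → run A
t=1: ready={A} → run A
t=2: ready={A,E,F,H} → run A
t=3: ready={A,B,E,F,H} → run A
t=4: ready={A,B,E,F,H} → run A
t=5: ready={A,B,E,F,H} → run A
t=6: ready={A,B,E,F,G,H} → run A
t=7: ready={B,E,F,G,H} → run B
t=8: ready={B,E,F,G,H} → run B
t=9: ready={B,E,F,G,H} → run B
t=10: ready={B,E,F,G,H} → run B
t=11: ready={E,F,G,H} → run H
t=12: ready={E,F,G,H} → run H
t=13: ready={E,F,G,H} → run H
t=14: ready={E,F,G,H} → run H
t=15: ready={E,F,G,H} → run H
t=16: ready={E,F,G,H} → run H
t=17: ready={E,F,G} → run F
t=18: ready={E,F,G} → run F
t=19: ready={E,F,G} → run F
t=20: ready={E,F,G} → run F
t=21: ready={E,F,G} → run F
t=22: ready={E,F,G} → run F
t=23: ready={E,G} → run E
t=24: ready={E,G} → run E
t=25: ready={E,G} → run E
t=26: ready={E,G} → run E
t=27: ready={E,G} → run E
t=28: ready={E,G} → run E
t=29: ready={G} → run G
t=30: ready={G} → run G
t=31: ready={G} → run G
t=32: ready={G} → run G
t=33: ready={G} → run G
t=34: ready={G} → run G
t=35: ready={G} → run G
t=36: ready={G} → run G
t=37: (idle)
t=38: (idle)
t=39: (idle)
t=40: (idle)
t=41: (idle)
t=42: (idle)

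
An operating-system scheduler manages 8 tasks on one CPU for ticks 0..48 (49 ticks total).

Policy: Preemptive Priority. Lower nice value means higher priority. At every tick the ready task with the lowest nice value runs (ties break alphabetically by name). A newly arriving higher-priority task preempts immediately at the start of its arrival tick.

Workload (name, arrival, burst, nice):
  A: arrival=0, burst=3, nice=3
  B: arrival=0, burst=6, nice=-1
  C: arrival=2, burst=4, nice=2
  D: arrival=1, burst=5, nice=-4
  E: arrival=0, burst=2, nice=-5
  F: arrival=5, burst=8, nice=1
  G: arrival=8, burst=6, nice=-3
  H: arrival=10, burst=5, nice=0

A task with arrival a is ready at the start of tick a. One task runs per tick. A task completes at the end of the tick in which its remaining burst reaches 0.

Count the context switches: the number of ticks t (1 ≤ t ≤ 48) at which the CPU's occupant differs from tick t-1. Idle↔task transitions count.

t=0: ready={A,B,E} → run E
t=1: ready={A,B,D,E} → run E
t=2: ready={A,B,C,D} → run D
t=3: ready={A,B,C,D} → run D
t=4: ready={A,B,C,D} → run D
t=5: ready={A,B,C,D,F} → run D
t=6: ready={A,B,C,D,F} → run D
t=7: ready={A,B,C,F} → run B
t=8: ready={A,B,C,F,G} → run G
t=9: ready={A,B,C,F,G} → run G
t=10: ready={A,B,C,F,G,H} → run G
t=11: ready={A,B,C,F,G,H} → run G
t=12: ready={A,B,C,F,G,H} → run G
t=13: ready={A,B,C,F,G,H} → run G
t=14: ready={A,B,C,F,H} → run B
t=15: ready={A,B,C,F,H} → run B
t=16: ready={A,B,C,F,H} → run B
t=17: ready={A,B,C,F,H} → run B
t=18: ready={A,B,C,F,H} → run B
t=19: ready={A,C,F,H} → run H
t=20: ready={A,C,F,H} → run H
t=21: ready={A,C,F,H} → run H
t=22: ready={A,C,F,H} → run H
t=23: ready={A,C,F,H} → run H
t=24: ready={A,C,F} → run F
t=25: ready={A,C,F} → run F
t=26: ready={A,C,F} → run F
t=27: ready={A,C,F} → run F
t=28: ready={A,C,F} → run F
t=29: ready={A,C,F} → run F
t=30: ready={A,C,F} → run F
t=31: ready={A,C,F} → run F
t=32: ready={A,C} → run C
t=33: ready={A,C} → run C
t=34: ready={A,C} → run C
t=35: ready={A,C} → run C
t=36: ready={A} → run A
t=37: ready={A} → run A
t=38: ready={A} → run A
t=39: (idle)
t=40: (idle)
t=41: (idle)
t=42: (idle)
t=43: (idle)
t=44: (idle)
t=45: (idle)
t=46: (idle)
t=47: (idle)
t=48: (idle)

context switches = 9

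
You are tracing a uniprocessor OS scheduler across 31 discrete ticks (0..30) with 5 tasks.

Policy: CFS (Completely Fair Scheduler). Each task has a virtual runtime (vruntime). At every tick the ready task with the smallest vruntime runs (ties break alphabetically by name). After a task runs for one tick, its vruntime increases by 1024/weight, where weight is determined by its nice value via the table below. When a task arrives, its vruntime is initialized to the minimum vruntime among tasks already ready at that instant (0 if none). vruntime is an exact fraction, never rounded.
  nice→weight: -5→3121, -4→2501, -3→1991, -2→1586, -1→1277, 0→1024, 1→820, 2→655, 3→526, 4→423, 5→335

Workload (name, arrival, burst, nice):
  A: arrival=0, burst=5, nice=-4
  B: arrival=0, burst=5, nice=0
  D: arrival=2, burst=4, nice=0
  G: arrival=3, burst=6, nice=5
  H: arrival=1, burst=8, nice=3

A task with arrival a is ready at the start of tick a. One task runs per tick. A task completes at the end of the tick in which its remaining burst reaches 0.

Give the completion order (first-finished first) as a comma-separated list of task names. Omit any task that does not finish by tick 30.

t=0: vr[A=0 B=0] → run A
t=1: vr[A=1024/2501 B=0 H=0] → run B
t=2: vr[A=1024/2501 B=1 D=0 H=0] → run D
t=3: vr[A=1024/2501 B=1 D=1 G=0 H=0] → run G
t=4: vr[A=1024/2501 B=1 D=1 G=1024/335 H=0] → run H
t=5: vr[A=1024/2501 B=1 D=1 G=1024/335 H=512/263] → run A
t=6: vr[A=2048/2501 B=1 D=1 G=1024/335 H=512/263] → run A
t=7: vr[A=3072/2501 B=1 D=1 G=1024/335 H=512/263] → run B
t=8: vr[A=3072/2501 B=2 D=1 G=1024/335 H=512/263] → run D
t=9: vr[A=3072/2501 B=2 D=2 G=1024/335 H=512/263] → run A
t=10: vr[A=4096/2501 B=2 D=2 G=1024/335 H=512/263] → run A
t=11: vr[B=2 D=2 G=1024/335 H=512/263] → run H
t=12: vr[B=2 D=2 G=1024/335 H=1024/263] → run B
t=13: vr[B=3 D=2 G=1024/335 H=1024/263] → run D
t=14: vr[B=3 D=3 G=1024/335 H=1024/263] → run B
t=15: vr[B=4 D=3 G=1024/335 H=1024/263] → run D
t=16: vr[B=4 G=1024/335 H=1024/263] → run G
t=17: vr[B=4 G=2048/335 H=1024/263] → run H
t=18: vr[B=4 G=2048/335 H=1536/263] → run B
t=19: vr[G=2048/335 H=1536/263] → run H
t=20: vr[G=2048/335 H=2048/263] → run G
t=21: vr[G=3072/335 H=2048/263] → run H
t=22: vr[G=3072/335 H=2560/263] → run G
t=23: vr[G=4096/335 H=2560/263] → run H
t=24: vr[G=4096/335 H=3072/263] → run H
t=25: vr[G=4096/335 H=3584/263] → run G
t=26: vr[G=1024/67 H=3584/263] → run H
t=27: vr[G=1024/67] → run G
t=28: (idle)
t=29: (idle)
t=30: (idle)

completion order = A, D, B, H, G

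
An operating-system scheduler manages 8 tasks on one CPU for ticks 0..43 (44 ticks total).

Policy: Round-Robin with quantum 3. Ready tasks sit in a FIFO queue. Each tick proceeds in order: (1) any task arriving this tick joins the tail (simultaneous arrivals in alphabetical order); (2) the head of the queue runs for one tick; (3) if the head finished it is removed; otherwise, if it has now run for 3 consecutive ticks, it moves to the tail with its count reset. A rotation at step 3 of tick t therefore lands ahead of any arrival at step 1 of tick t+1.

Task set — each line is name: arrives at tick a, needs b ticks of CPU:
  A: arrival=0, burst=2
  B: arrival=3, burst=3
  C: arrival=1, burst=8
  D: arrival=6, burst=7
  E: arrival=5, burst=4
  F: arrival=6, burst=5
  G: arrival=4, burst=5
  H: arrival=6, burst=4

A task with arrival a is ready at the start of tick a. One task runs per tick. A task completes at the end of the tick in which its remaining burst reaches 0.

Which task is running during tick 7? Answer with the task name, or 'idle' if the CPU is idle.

t=0: queue=[A] q_used=0 → run A
t=1: queue=[A,C] q_used=1 → run A
t=2: queue=[C] q_used=0 → run C
t=3: queue=[C,B] q_used=1 → run C
t=4: queue=[C,B,G] q_used=2 → run C
t=5: queue=[B,G,C,E] q_used=0 → run B
t=6: queue=[B,G,C,E,D,F,H] q_used=1 → run B
t=7: queue=[B,G,C,E,D,F,H] q_used=2 → run B
t=8: queue=[G,C,E,D,F,H] q_used=0 → run G
t=9: queue=[G,C,E,D,F,H] q_used=1 → run G
t=10: queue=[G,C,E,D,F,H] q_used=2 → run G
t=11: queue=[C,E,D,F,H,G] q_used=0 → run C
t=12: queue=[C,E,D,F,H,G] q_used=1 → run C
t=13: queue=[C,E,D,F,H,G] q_used=2 → run C
t=14: queue=[E,D,F,H,G,C] q_used=0 → run E
t=15: queue=[E,D,F,H,G,C] q_used=1 → run E
t=16: queue=[E,D,F,H,G,C] q_used=2 → run E
t=17: queue=[D,F,H,G,C,E] q_used=0 → run D
t=18: queue=[D,F,H,G,C,E] q_used=1 → run D
t=19: queue=[D,F,H,G,C,E] q_used=2 → run D
t=20: queue=[F,H,G,C,E,D] q_used=0 → run F
t=21: queue=[F,H,G,C,E,D] q_used=1 → run F
t=22: queue=[F,H,G,C,E,D] q_used=2 → run F
t=23: queue=[H,G,C,E,D,F] q_used=0 → run H
t=24: queue=[H,G,C,E,D,F] q_used=1 → run H
t=25: queue=[H,G,C,E,D,F] q_used=2 → run H
t=26: queue=[G,C,E,D,F,H] q_used=0 → run G
t=27: queue=[G,C,E,D,F,H] q_used=1 → run G
t=28: queue=[C,E,D,F,H] q_used=0 → run C
t=29: queue=[C,E,D,F,H] q_used=1 → run C
t=30: queue=[E,D,F,H] q_used=0 → run E
t=31: queue=[D,F,H] q_used=0 → run D
t=32: queue=[D,F,H] q_used=1 → run D
t=33: queue=[D,F,H] q_used=2 → run D
t=34: queue=[F,H,D] q_used=0 → run F
t=35: queue=[F,H,D] q_used=1 → run F
t=36: queue=[H,D] q_used=0 → run H
t=37: queue=[D] q_used=0 → run D
t=38: (idle)
t=39: (idle)
t=40: (idle)
t=41: (idle)
t=42: (idle)
t=43: (idle)

running at tick 7 = B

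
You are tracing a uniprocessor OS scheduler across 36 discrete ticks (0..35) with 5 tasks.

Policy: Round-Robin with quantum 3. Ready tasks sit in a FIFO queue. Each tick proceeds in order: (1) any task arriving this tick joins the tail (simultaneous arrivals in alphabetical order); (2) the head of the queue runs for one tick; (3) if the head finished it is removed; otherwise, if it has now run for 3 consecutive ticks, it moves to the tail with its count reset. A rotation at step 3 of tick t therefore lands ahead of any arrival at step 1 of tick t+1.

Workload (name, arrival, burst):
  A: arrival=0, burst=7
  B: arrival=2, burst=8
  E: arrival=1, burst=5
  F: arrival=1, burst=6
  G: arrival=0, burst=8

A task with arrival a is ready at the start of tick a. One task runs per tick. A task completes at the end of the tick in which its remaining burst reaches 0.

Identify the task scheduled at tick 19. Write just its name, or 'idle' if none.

t=0: queue=[A,G] q_used=0 → run A
t=1: queue=[A,G,E,F] q_used=1 → run A
t=2: queue=[A,G,E,F,B] q_used=2 → run A
t=3: queue=[G,E,F,B,A] q_used=0 → run G
t=4: queue=[G,E,F,B,A] q_used=1 → run G
t=5: queue=[G,E,F,B,A] q_used=2 → run G
t=6: queue=[E,F,B,A,G] q_used=0 → run E
t=7: queue=[E,F,B,A,G] q_used=1 → run E
t=8: queue=[E,F,B,A,G] q_used=2 → run E
t=9: queue=[F,B,A,G,E] q_used=0 → run F
t=10: queue=[F,B,A,G,E] q_used=1 → run F
t=11: queue=[F,B,A,G,E] q_used=2 → run F
t=12: queue=[B,A,G,E,F] q_used=0 → run B
t=13: queue=[B,A,G,E,F] q_used=1 → run B
t=14: queue=[B,A,G,E,F] q_used=2 → run B
t=15: queue=[A,G,E,F,B] q_used=0 → run A
t=16: queue=[A,G,E,F,B] q_used=1 → run A
t=17: queue=[A,G,E,F,B] q_used=2 → run A
t=18: queue=[G,E,F,B,A] q_used=0 → run G
t=19: queue=[G,E,F,B,A] q_used=1 → run G
t=20: queue=[G,E,F,B,A] q_used=2 → run G
t=21: queue=[E,F,B,A,G] q_used=0 → run E
t=22: queue=[E,F,B,A,G] q_used=1 → run E
t=23: queue=[F,B,A,G] q_used=0 → run F
t=24: queue=[F,B,A,G] q_used=1 → run F
t=25: queue=[F,B,A,G] q_used=2 → run F
t=26: queue=[B,A,G] q_used=0 → run B
t=27: queue=[B,A,G] q_used=1 → run B
t=28: queue=[B,A,G] q_used=2 → run B
t=29: queue=[A,G,B] q_used=0 → run A
t=30: queue=[G,B] q_used=0 → run G
t=31: queue=[G,B] q_used=1 → run G
t=32: queue=[B] q_used=0 → run B
t=33: queue=[B] q_used=1 → run B
t=34: (idle)
t=35: (idle)

running at tick 19 = G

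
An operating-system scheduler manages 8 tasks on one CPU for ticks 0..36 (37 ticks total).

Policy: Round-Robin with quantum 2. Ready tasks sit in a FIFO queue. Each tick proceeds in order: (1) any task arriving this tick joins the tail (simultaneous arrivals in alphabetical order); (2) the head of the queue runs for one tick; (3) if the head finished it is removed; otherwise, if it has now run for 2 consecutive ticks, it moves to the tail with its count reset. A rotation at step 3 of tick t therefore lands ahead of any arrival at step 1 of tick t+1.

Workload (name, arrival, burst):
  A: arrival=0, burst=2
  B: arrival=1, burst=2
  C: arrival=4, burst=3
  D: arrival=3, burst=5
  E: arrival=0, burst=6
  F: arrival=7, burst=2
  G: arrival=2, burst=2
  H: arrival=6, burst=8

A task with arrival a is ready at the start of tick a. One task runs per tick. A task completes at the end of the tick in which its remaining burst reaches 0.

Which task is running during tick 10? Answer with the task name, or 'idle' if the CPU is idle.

t=0: queue=[A,E] q_used=0 → run A
t=1: queue=[A,E,B] q_used=1 → run A
t=2: queue=[E,B,G] q_used=0 → run E
t=3: queue=[E,B,G,D] q_used=1 → run E
t=4: queue=[B,G,D,E,C] q_used=0 → run B
t=5: queue=[B,G,D,E,C] q_used=1 → run B
t=6: queue=[G,D,E,C,H] q_used=0 → run G
t=7: queue=[G,D,E,C,H,F] q_used=1 → run G
t=8: queue=[D,E,C,H,F] q_used=0 → run D
t=9: queue=[D,E,C,H,F] q_used=1 → run D
t=10: queue=[E,C,H,F,D] q_used=0 → run E
t=11: queue=[E,C,H,F,D] q_used=1 → run E
t=12: queue=[C,H,F,D,E] q_used=0 → run C
t=13: queue=[C,H,F,D,E] q_used=1 → run C
t=14: queue=[H,F,D,E,C] q_used=0 → run H
t=15: queue=[H,F,D,E,C] q_used=1 → run H
t=16: queue=[F,D,E,C,H] q_used=0 → run F
t=17: queue=[F,D,E,C,H] q_used=1 → run F
t=18: queue=[D,E,C,H] q_used=0 → run D
t=19: queue=[D,E,C,H] q_used=1 → run D
t=20: queue=[E,C,H,D] q_used=0 → run E
t=21: queue=[E,C,H,D] q_used=1 → run E
t=22: queue=[C,H,D] q_used=0 → run C
t=23: queue=[H,D] q_used=0 → run H
t=24: queue=[H,D] q_used=1 → run H
t=25: queue=[D,H] q_used=0 → run D
t=26: queue=[H] q_used=0 → run H
t=27: queue=[H] q_used=1 → run H
t=28: queue=[H] q_used=0 → run H
t=29: queue=[H] q_used=1 → run H
t=30: (idle)
t=31: (idle)
t=32: (idle)
t=33: (idle)
t=34: (idle)
t=35: (idle)
t=36: (idle)

running at tick 10 = E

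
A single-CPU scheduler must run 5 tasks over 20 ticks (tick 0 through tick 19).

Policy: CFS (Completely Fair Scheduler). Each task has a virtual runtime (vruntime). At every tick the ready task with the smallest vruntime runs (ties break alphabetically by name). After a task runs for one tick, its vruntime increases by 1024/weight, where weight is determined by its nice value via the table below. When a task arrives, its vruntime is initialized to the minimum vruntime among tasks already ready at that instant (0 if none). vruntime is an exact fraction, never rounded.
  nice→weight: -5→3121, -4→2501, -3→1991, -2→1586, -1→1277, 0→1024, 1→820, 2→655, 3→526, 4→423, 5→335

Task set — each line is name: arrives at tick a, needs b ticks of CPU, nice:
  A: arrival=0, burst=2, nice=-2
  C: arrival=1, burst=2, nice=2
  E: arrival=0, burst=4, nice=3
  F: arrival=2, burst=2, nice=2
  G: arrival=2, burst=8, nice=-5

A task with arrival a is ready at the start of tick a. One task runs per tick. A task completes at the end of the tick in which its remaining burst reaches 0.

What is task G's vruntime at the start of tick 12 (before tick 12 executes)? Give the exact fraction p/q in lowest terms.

vruntime(G, start of tick 12) = 5120/3121

t=0: vr[A=0 E=0] → run A
t=1: vr[A=512/793 C=0 E=0] → run C
t=2: vr[A=512/793 C=1024/655 E=0 F=0 G=0] → run E
t=3: vr[A=512/793 C=1024/655 E=512/263 F=0 G=0] → run F
t=4: vr[A=512/793 C=1024/655 E=512/263 F=1024/655 G=0] → run G
t=5: vr[A=512/793 C=1024/655 E=512/263 F=1024/655 G=1024/3121] → run G
t=6: vr[A=512/793 C=1024/655 E=512/263 F=1024/655 G=2048/3121] → run A
t=7: vr[C=1024/655 E=512/263 F=1024/655 G=2048/3121] → run G
t=8: vr[C=1024/655 E=512/263 F=1024/655 G=3072/3121] → run G
t=9: vr[C=1024/655 E=512/263 F=1024/655 G=4096/3121] → run G
t=10: vr[C=1024/655 E=512/263 F=1024/655 G=5120/3121] → run C
t=11: vr[E=512/263 F=1024/655 G=5120/3121] → run F
t=12: vr[E=512/263 G=5120/3121] → run G
t=13: vr[E=512/263 G=6144/3121] → run E
t=14: vr[E=1024/263 G=6144/3121] → run G
t=15: vr[E=1024/263 G=7168/3121] → run G
t=16: vr[E=1024/263] → run E
t=17: vr[E=1536/263] → run E
t=18: (idle)
t=19: (idle)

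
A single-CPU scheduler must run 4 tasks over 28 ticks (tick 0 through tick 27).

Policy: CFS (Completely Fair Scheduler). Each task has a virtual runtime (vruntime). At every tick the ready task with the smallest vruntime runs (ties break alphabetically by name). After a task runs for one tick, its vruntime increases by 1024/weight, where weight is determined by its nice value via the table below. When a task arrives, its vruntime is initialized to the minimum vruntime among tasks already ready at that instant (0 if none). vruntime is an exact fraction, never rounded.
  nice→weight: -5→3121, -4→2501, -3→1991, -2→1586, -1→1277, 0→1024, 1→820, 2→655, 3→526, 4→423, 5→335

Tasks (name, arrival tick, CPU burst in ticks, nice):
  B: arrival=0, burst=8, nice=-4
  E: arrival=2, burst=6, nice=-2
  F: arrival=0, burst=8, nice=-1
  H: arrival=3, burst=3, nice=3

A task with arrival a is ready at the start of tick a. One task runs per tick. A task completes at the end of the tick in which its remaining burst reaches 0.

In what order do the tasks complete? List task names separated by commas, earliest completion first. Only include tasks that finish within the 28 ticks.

t=0: vr[B=0 F=0] → run B
t=1: vr[B=1024/2501 F=0] → run F
t=2: vr[B=1024/2501 E=1024/2501 F=1024/1277] → run B
t=3: vr[B=2048/2501 E=1024/2501 F=1024/1277 H=1024/2501] → run E
t=4: vr[B=2048/2501 E=34304/32513 F=1024/1277 H=1024/2501] → run H
t=5: vr[B=2048/2501 E=34304/32513 F=1024/1277 H=1549824/657763] → run F
t=6: vr[B=2048/2501 E=34304/32513 F=2048/1277 H=1549824/657763] → run B
t=7: vr[B=3072/2501 E=34304/32513 F=2048/1277 H=1549824/657763] → run E
t=8: vr[B=3072/2501 E=55296/32513 F=2048/1277 H=1549824/657763] → run B
t=9: vr[B=4096/2501 E=55296/32513 F=2048/1277 H=1549824/657763] → run F
t=10: vr[B=4096/2501 E=55296/32513 F=3072/1277 H=1549824/657763] → run B
t=11: vr[B=5120/2501 E=55296/32513 F=3072/1277 H=1549824/657763] → run E
t=12: vr[B=5120/2501 E=76288/32513 F=3072/1277 H=1549824/657763] → run B
t=13: vr[B=6144/2501 E=76288/32513 F=3072/1277 H=1549824/657763] → run E
t=14: vr[B=6144/2501 E=97280/32513 F=3072/1277 H=1549824/657763] → run H
t=15: vr[B=6144/2501 E=97280/32513 F=3072/1277 H=2830336/657763] → run F
t=16: vr[B=6144/2501 E=97280/32513 F=4096/1277 H=2830336/657763] → run B
t=17: vr[B=7168/2501 E=97280/32513 F=4096/1277 H=2830336/657763] → run B
t=18: vr[E=97280/32513 F=4096/1277 H=2830336/657763] → run E
t=19: vr[E=118272/32513 F=4096/1277 H=2830336/657763] → run F
t=20: vr[E=118272/32513 F=5120/1277 H=2830336/657763] → run E
t=21: vr[F=5120/1277 H=2830336/657763] → run F
t=22: vr[F=6144/1277 H=2830336/657763] → run H
t=23: vr[F=6144/1277] → run F
t=24: vr[F=7168/1277] → run F
t=25: (idle)
t=26: (idle)
t=27: (idle)

completion order = B, E, H, F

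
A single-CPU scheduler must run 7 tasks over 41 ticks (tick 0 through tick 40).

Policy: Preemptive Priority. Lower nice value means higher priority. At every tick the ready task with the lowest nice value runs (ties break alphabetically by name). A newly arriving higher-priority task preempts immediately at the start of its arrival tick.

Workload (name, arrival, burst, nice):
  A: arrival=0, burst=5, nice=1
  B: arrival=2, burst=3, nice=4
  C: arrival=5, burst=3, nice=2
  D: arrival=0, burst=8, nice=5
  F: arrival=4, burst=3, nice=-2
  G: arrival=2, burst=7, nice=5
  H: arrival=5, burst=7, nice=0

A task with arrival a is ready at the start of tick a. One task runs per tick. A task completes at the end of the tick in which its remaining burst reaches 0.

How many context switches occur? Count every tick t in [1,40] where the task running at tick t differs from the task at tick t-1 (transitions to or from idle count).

context switches = 8

t=0: ready={A,D} → run A
t=1: ready={A,D} → run A
t=2: ready={A,B,D,G} → run A
t=3: ready={A,B,D,G} → run A
t=4: ready={A,B,D,F,G} → run F
t=5: ready={A,B,C,D,F,G,H} → run F
t=6: ready={A,B,C,D,F,G,H} → run F
t=7: ready={A,B,C,D,G,H} → run H
t=8: ready={A,B,C,D,G,H} → run H
t=9: ready={A,B,C,D,G,H} → run H
t=10: ready={A,B,C,D,G,H} → run H
t=11: ready={A,B,C,D,G,H} → run H
t=12: ready={A,B,C,D,G,H} → run H
t=13: ready={A,B,C,D,G,H} → run H
t=14: ready={A,B,C,D,G} → run A
t=15: ready={B,C,D,G} → run C
t=16: ready={B,C,D,G} → run C
t=17: ready={B,C,D,G} → run C
t=18: ready={B,D,G} → run B
t=19: ready={B,D,G} → run B
t=20: ready={B,D,G} → run B
t=21: ready={D,G} → run D
t=22: ready={D,G} → run D
t=23: ready={D,G} → run D
t=24: ready={D,G} → run D
t=25: ready={D,G} → run D
t=26: ready={D,G} → run D
t=27: ready={D,G} → run D
t=28: ready={D,G} → run D
t=29: ready={G} → run G
t=30: ready={G} → run G
t=31: ready={G} → run G
t=32: ready={G} → run G
t=33: ready={G} → run G
t=34: ready={G} → run G
t=35: ready={G} → run G
t=36: (idle)
t=37: (idle)
t=38: (idle)
t=39: (idle)
t=40: (idle)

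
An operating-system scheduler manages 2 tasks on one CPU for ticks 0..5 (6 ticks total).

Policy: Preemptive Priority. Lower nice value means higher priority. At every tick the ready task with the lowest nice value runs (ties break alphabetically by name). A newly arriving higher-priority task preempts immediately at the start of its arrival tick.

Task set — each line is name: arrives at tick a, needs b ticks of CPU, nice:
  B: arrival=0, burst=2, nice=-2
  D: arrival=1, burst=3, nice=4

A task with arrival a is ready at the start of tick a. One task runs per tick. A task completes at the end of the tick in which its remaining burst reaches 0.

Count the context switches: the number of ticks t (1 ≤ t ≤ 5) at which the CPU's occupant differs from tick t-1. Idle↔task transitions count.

t=0: ready={B} → run B
t=1: ready={B,D} → run B
t=2: ready={D} → run D
t=3: ready={D} → run D
t=4: ready={D} → run D
t=5: (idle)

context switches = 2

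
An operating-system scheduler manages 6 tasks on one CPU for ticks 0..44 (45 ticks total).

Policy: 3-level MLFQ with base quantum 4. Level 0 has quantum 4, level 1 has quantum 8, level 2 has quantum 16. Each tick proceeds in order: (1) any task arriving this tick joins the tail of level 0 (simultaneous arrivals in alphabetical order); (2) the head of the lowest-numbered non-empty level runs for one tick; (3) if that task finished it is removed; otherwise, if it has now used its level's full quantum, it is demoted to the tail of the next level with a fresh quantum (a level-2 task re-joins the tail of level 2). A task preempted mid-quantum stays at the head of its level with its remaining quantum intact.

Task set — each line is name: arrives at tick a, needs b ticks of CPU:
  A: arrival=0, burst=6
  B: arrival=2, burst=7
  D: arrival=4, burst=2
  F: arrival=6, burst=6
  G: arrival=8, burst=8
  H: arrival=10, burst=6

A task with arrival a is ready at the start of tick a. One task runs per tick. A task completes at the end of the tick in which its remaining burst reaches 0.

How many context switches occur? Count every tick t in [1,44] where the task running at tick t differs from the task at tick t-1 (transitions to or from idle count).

context switches = 11

t=0: L0/L1/L2 = A/-/- → run A
t=1: L0/L1/L2 = A/-/- → run A
t=2: L0/L1/L2 = AB/-/- → run A
t=3: L0/L1/L2 = AB/-/- → run A
t=4: L0/L1/L2 = BD/A/- → run B
t=5: L0/L1/L2 = BD/A/- → run B
t=6: L0/L1/L2 = BDF/A/- → run B
t=7: L0/L1/L2 = BDF/A/- → run B
t=8: L0/L1/L2 = DFG/AB/- → run D
t=9: L0/L1/L2 = DFG/AB/- → run D
t=10: L0/L1/L2 = FGH/AB/- → run F
t=11: L0/L1/L2 = FGH/AB/- → run F
t=12: L0/L1/L2 = FGH/AB/- → run F
t=13: L0/L1/L2 = FGH/AB/- → run F
t=14: L0/L1/L2 = GH/ABF/- → run G
t=15: L0/L1/L2 = GH/ABF/- → run G
t=16: L0/L1/L2 = GH/ABF/- → run G
t=17: L0/L1/L2 = GH/ABF/- → run G
t=18: L0/L1/L2 = H/ABFG/- → run H
t=19: L0/L1/L2 = H/ABFG/- → run H
t=20: L0/L1/L2 = H/ABFG/- → run H
t=21: L0/L1/L2 = H/ABFG/- → run H
t=22: L0/L1/L2 = -/ABFGH/- → run A
t=23: L0/L1/L2 = -/ABFGH/- → run A
t=24: L0/L1/L2 = -/BFGH/- → run B
t=25: L0/L1/L2 = -/BFGH/- → run B
t=26: L0/L1/L2 = -/BFGH/- → run B
t=27: L0/L1/L2 = -/FGH/- → run F
t=28: L0/L1/L2 = -/FGH/- → run F
t=29: L0/L1/L2 = -/GH/- → run G
t=30: L0/L1/L2 = -/GH/- → run G
t=31: L0/L1/L2 = -/GH/- → run G
t=32: L0/L1/L2 = -/GH/- → run G
t=33: L0/L1/L2 = -/H/- → run H
t=34: L0/L1/L2 = -/H/- → run H
t=35: (idle)
t=36: (idle)
t=37: (idle)
t=38: (idle)
t=39: (idle)
t=40: (idle)
t=41: (idle)
t=42: (idle)
t=43: (idle)
t=44: (idle)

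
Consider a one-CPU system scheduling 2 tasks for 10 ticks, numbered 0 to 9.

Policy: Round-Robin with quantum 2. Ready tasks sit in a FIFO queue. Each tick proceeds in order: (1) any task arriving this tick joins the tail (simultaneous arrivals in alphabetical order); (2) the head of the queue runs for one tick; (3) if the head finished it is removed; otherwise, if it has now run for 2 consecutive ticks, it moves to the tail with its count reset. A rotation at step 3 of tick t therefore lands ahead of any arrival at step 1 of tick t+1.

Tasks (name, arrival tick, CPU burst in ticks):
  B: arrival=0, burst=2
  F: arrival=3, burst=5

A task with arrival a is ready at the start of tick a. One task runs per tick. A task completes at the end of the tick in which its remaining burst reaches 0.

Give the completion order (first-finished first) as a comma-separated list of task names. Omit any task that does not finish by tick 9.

t=0: queue=[B] q_used=0 → run B
t=1: queue=[B] q_used=1 → run B
t=2: (idle)
t=3: queue=[F] q_used=0 → run F
t=4: queue=[F] q_used=1 → run F
t=5: queue=[F] q_used=0 → run F
t=6: queue=[F] q_used=1 → run F
t=7: queue=[F] q_used=0 → run F
t=8: (idle)
t=9: (idle)

completion order = B, F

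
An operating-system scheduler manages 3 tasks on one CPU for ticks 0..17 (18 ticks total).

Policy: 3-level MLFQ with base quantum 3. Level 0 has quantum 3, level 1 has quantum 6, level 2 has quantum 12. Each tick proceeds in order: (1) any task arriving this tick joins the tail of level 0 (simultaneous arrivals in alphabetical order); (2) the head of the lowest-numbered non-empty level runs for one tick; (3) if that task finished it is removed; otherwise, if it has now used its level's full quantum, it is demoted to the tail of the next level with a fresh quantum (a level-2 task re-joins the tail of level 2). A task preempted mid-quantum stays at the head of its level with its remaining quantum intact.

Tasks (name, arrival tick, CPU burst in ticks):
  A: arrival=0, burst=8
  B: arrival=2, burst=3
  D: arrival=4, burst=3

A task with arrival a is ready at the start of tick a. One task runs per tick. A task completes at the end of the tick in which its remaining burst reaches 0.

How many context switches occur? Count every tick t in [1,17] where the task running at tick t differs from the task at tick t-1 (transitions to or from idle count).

context switches = 4

t=0: L0/L1/L2 = A/-/- → run A
t=1: L0/L1/L2 = A/-/- → run A
t=2: L0/L1/L2 = AB/-/- → run A
t=3: L0/L1/L2 = B/A/- → run B
t=4: L0/L1/L2 = BD/A/- → run B
t=5: L0/L1/L2 = BD/A/- → run B
t=6: L0/L1/L2 = D/A/- → run D
t=7: L0/L1/L2 = D/A/- → run D
t=8: L0/L1/L2 = D/A/- → run D
t=9: L0/L1/L2 = -/A/- → run A
t=10: L0/L1/L2 = -/A/- → run A
t=11: L0/L1/L2 = -/A/- → run A
t=12: L0/L1/L2 = -/A/- → run A
t=13: L0/L1/L2 = -/A/- → run A
t=14: (idle)
t=15: (idle)
t=16: (idle)
t=17: (idle)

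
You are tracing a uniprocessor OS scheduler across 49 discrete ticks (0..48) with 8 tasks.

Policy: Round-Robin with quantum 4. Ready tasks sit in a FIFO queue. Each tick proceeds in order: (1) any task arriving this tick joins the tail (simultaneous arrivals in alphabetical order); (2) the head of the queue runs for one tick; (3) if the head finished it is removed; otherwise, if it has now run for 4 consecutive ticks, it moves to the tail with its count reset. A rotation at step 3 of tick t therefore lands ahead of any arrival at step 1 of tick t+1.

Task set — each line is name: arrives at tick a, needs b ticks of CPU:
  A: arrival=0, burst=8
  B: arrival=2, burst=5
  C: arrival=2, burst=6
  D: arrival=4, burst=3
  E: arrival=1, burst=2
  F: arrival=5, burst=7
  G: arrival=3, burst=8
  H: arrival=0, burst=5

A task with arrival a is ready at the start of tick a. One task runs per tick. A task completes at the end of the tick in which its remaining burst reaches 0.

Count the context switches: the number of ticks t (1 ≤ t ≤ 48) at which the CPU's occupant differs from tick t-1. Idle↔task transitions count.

t=0: queue=[A,H] q_used=0 → run A
t=1: queue=[A,H,E] q_used=1 → run A
t=2: queue=[A,H,E,B,C] q_used=2 → run A
t=3: queue=[A,H,E,B,C,G] q_used=3 → run A
t=4: queue=[H,E,B,C,G,A,D] q_used=0 → run H
t=5: queue=[H,E,B,C,G,A,D,F] q_used=1 → run H
t=6: queue=[H,E,B,C,G,A,D,F] q_used=2 → run H
t=7: queue=[H,E,B,C,G,A,D,F] q_used=3 → run H
t=8: queue=[E,B,C,G,A,D,F,H] q_used=0 → run E
t=9: queue=[E,B,C,G,A,D,F,H] q_used=1 → run E
t=10: queue=[B,C,G,A,D,F,H] q_used=0 → run B
t=11: queue=[B,C,G,A,D,F,H] q_used=1 → run B
t=12: queue=[B,C,G,A,D,F,H] q_used=2 → run B
t=13: queue=[B,C,G,A,D,F,H] q_used=3 → run B
t=14: queue=[C,G,A,D,F,H,B] q_used=0 → run C
t=15: queue=[C,G,A,D,F,H,B] q_used=1 → run C
t=16: queue=[C,G,A,D,F,H,B] q_used=2 → run C
t=17: queue=[C,G,A,D,F,H,B] q_used=3 → run C
t=18: queue=[G,A,D,F,H,B,C] q_used=0 → run G
t=19: queue=[G,A,D,F,H,B,C] q_used=1 → run G
t=20: queue=[G,A,D,F,H,B,C] q_used=2 → run G
t=21: queue=[G,A,D,F,H,B,C] q_used=3 → run G
t=22: queue=[A,D,F,H,B,C,G] q_used=0 → run A
t=23: queue=[A,D,F,H,B,C,G] q_used=1 → run A
t=24: queue=[A,D,F,H,B,C,G] q_used=2 → run A
t=25: queue=[A,D,F,H,B,C,G] q_used=3 → run A
t=26: queue=[D,F,H,B,C,G] q_used=0 → run D
t=27: queue=[D,F,H,B,C,G] q_used=1 → run D
t=28: queue=[D,F,H,B,C,G] q_used=2 → run D
t=29: queue=[F,H,B,C,G] q_used=0 → run F
t=30: queue=[F,H,B,C,G] q_used=1 → run F
t=31: queue=[F,H,B,C,G] q_used=2 → run F
t=32: queue=[F,H,B,C,G] q_used=3 → run F
t=33: queue=[H,B,C,G,F] q_used=0 → run H
t=34: queue=[B,C,G,F] q_used=0 → run B
t=35: queue=[C,G,F] q_used=0 → run C
t=36: queue=[C,G,F] q_used=1 → run C
t=37: queue=[G,F] q_used=0 → run G
t=38: queue=[G,F] q_used=1 → run G
t=39: queue=[G,F] q_used=2 → run G
t=40: queue=[G,F] q_used=3 → run G
t=41: queue=[F] q_used=0 → run F
t=42: queue=[F] q_used=1 → run F
t=43: queue=[F] q_used=2 → run F
t=44: (idle)
t=45: (idle)
t=46: (idle)
t=47: (idle)
t=48: (idle)

context switches = 14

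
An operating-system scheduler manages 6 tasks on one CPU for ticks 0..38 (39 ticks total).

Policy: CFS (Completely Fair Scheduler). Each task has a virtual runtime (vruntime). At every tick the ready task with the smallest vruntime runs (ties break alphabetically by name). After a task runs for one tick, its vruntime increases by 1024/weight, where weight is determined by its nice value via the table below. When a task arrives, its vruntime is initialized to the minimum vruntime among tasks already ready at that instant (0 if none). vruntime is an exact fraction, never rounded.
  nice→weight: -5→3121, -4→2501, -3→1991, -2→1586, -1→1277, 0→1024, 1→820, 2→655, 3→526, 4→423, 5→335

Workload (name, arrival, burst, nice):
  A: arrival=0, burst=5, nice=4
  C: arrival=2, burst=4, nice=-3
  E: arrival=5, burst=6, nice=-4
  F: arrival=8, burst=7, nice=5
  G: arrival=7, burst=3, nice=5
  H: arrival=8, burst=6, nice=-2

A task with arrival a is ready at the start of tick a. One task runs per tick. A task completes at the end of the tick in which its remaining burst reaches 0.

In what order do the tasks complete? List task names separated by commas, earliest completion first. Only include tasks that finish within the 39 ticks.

completion order = C, E, H, A, G, F

t=0: vr[A=0] → run A
t=1: vr[A=1024/423] → run A
t=2: vr[A=2048/423 C=2048/423] → run A
t=3: vr[A=1024/141 C=2048/423] → run C
t=4: vr[A=1024/141 C=4510720/842193] → run C
t=5: vr[A=1024/141 C=4943872/842193 E=4943872/842193] → run C
t=6: vr[A=1024/141 C=5377024/842193 E=4943872/842193] → run E
t=7: vr[A=1024/141 C=5377024/842193 E=13227029504/2106324693 G=13227029504/2106324693] → run E
t=8: vr[A=1024/141 C=5377024/842193 E=14089435136/2106324693 F=13227029504/2106324693 G=13227029504/2106324693 H=13227029504/2106324693] → run F
t=9: vr[A=1024/141 C=5377024/842193 E=14089435136/2106324693 F=6587931369472/705618772155 G=13227029504/2106324693 H=13227029504/2106324693] → run G
t=10: vr[A=1024/141 C=5377024/842193 E=14089435136/2106324693 F=6587931369472/705618772155 G=6587931369472/705618772155 H=13227029504/2106324693] → run H
t=11: vr[A=1024/141 C=5377024/842193 E=14089435136/2106324693 F=6587931369472/705618772155 G=6587931369472/705618772155 H=189630699008/27382221009] → run C
t=12: vr[A=1024/141 E=14089435136/2106324693 F=6587931369472/705618772155 G=6587931369472/705618772155 H=189630699008/27382221009] → run E
t=13: vr[A=1024/141 E=14951840768/2106324693 F=6587931369472/705618772155 G=6587931369472/705618772155 H=189630699008/27382221009] → run H
t=14: vr[A=1024/141 E=14951840768/2106324693 F=6587931369472/705618772155 G=6587931369472/705618772155 H=207310014464/27382221009] → run E
t=15: vr[A=1024/141 E=15814246400/2106324693 F=6587931369472/705618772155 G=6587931369472/705618772155 H=207310014464/27382221009] → run A
t=16: vr[A=4096/423 E=15814246400/2106324693 F=6587931369472/705618772155 G=6587931369472/705618772155 H=207310014464/27382221009] → run E
t=17: vr[A=4096/423 E=16676652032/2106324693 F=6587931369472/705618772155 G=6587931369472/705618772155 H=207310014464/27382221009] → run H
t=18: vr[A=4096/423 E=16676652032/2106324693 F=6587931369472/705618772155 G=6587931369472/705618772155 H=224989329920/27382221009] → run E
t=19: vr[A=4096/423 F=6587931369472/705618772155 G=6587931369472/705618772155 H=224989329920/27382221009] → run H
t=20: vr[A=4096/423 F=6587931369472/705618772155 G=6587931369472/705618772155 H=242668645376/27382221009] → run H
t=21: vr[A=4096/423 F=6587931369472/705618772155 G=6587931369472/705618772155 H=260347960832/27382221009] → run F
t=22: vr[A=4096/423 F=8744807855104/705618772155 G=6587931369472/705618772155 H=260347960832/27382221009] → run G
t=23: vr[A=4096/423 F=8744807855104/705618772155 G=8744807855104/705618772155 H=260347960832/27382221009] → run H
t=24: vr[A=4096/423 F=8744807855104/705618772155 G=8744807855104/705618772155] → run A
t=25: vr[F=8744807855104/705618772155 G=8744807855104/705618772155] → run F
t=26: vr[F=10901684340736/705618772155 G=8744807855104/705618772155] → run G
t=27: vr[F=10901684340736/705618772155] → run F
t=28: vr[F=13058560826368/705618772155] → run F
t=29: vr[F=3043087462400/141123754431] → run F
t=30: vr[F=17372313797632/705618772155] → run F
t=31: (idle)
t=32: (idle)
t=33: (idle)
t=34: (idle)
t=35: (idle)
t=36: (idle)
t=37: (idle)
t=38: (idle)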